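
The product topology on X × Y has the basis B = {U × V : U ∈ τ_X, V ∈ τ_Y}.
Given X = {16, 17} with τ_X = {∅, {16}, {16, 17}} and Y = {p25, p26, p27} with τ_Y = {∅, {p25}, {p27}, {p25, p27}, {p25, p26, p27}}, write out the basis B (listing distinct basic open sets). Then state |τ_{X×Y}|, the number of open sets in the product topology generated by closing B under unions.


Basis B = {∅ × ∅, {16} × {p25}, {16} × {p27}, {16} × {p25, p27}, {16, 17} × {p25}, {16, 17} × {p27}, {16} × {p25, p26, p27}, {16, 17} × {p25, p27}, {16, 17} × {p25, p26, p27}}; |τ_{X×Y}| = 14.

Enumerate products U × V with U ∈ τ_X, V ∈ τ_Y (deduplicated):
  ∅ × ∅ = {} (∅)
  {16} × {p25} = {(16,p25)}
  {16} × {p27} = {(16,p27)}
  {16} × {p25, p27} = {(16,p25), (16,p27)}
  {16, 17} × {p25} = {(16,p25), (17,p25)}
  {16, 17} × {p27} = {(16,p27), (17,p27)}
  {16} × {p25, p26, p27} = {(16,p25), (16,p26), (16,p27)}
  {16, 17} × {p25, p27} = {(16,p25), (16,p27), (17,p25), (17,p27)}
  {16, 17} × {p25, p26, p27} = {(16,p25), (16,p26), (16,p27), (17,p25), (17,p26), (17,p27)}
These 9 distinct sets form the basis B.
Close under arbitrary unions to get τ_{X×Y}; counting gives |τ_{X×Y}| = 14.


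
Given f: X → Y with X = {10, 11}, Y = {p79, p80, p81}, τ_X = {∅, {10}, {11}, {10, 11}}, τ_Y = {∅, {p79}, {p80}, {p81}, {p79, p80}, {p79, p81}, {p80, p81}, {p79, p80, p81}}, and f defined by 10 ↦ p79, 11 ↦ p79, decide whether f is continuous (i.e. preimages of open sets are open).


f IS continuous.

Compute f^{-1}(U) for each U ∈ τ_Y:
  U = ∅: f^{-1}(U) = ∅ ∈ τ_X ✓.
  U = {p79}: f^{-1}(U) = {10, 11} ∈ τ_X ✓.
  U = {p80}: f^{-1}(U) = ∅ ∈ τ_X ✓.
  U = {p81}: f^{-1}(U) = ∅ ∈ τ_X ✓.
  U = {p79, p80}: f^{-1}(U) = {10, 11} ∈ τ_X ✓.
  U = {p79, p81}: f^{-1}(U) = {10, 11} ∈ τ_X ✓.
  U = {p80, p81}: f^{-1}(U) = ∅ ∈ τ_X ✓.
  U = {p79, p80, p81}: f^{-1}(U) = {10, 11} ∈ τ_X ✓.
Every preimage lies in τ_X, so f IS continuous.


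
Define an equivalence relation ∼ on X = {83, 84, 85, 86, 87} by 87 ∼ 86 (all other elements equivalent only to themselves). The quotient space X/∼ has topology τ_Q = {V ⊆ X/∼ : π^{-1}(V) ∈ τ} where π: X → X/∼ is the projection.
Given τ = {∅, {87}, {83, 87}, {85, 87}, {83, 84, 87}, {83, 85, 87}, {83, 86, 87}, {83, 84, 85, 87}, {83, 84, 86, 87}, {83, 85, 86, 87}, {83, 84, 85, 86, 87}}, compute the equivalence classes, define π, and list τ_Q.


X/∼ = {[83], [84], [85], [86=87]}; |τ_Q| = 5.

Equivalence classes: [83], [84], [85], [86=87].
Quotient map π: X → X/∼ sends 83 ↦ [83], 84 ↦ [84], 85 ↦ [85], 86 ↦ [86=87], 87 ↦ [86=87].
For each subset V ⊆ X/∼, compute π^{-1}(V) ⊆ X and check whether π^{-1}(V) ∈ τ. V is open in τ_Q iff π^{-1}(V) ∈ τ.
  V = {}: π^{-1}(V) = ∅ ∈ τ ✓.
  V = {[83]}: π^{-1}(V) = {83} ∉ τ ✗.
  V = {[84]}: π^{-1}(V) = {84} ∉ τ ✗.
  V = {[83], [84]}: π^{-1}(V) = {83, 84} ∉ τ ✗.
  V = {[85]}: π^{-1}(V) = {85} ∉ τ ✗.
  V = {[83], [85]}: π^{-1}(V) = {83, 85} ∉ τ ✗.
  V = {[84], [85]}: π^{-1}(V) = {84, 85} ∉ τ ✗.
  V = {[83], [84], [85]}: π^{-1}(V) = {83, 84, 85} ∉ τ ✗.
  V = {[86=87]}: π^{-1}(V) = {86, 87} ∉ τ ✗.
  V = {[83], [86=87]}: π^{-1}(V) = {83, 86, 87} ∈ τ ✓.
  V = {[84], [86=87]}: π^{-1}(V) = {84, 86, 87} ∉ τ ✗.
  V = {[83], [84], [86=87]}: π^{-1}(V) = {83, 84, 86, 87} ∈ τ ✓.
  V = {[85], [86=87]}: π^{-1}(V) = {85, 86, 87} ∉ τ ✗.
  V = {[83], [85], [86=87]}: π^{-1}(V) = {83, 85, 86, 87} ∈ τ ✓.
  V = {[84], [85], [86=87]}: π^{-1}(V) = {84, 85, 86, 87} ∉ τ ✗.
  V = {[83], [84], [85], [86=87]}: π^{-1}(V) = {83, 84, 85, 86, 87} ∈ τ ✓.
Open sets in the quotient: τ_Q = {{}, {[83], [86=87]}, {[83], [84], [86=87]}, {[83], [85], [86=87]}, {[83], [84], [85], [86=87]}} (5 elements).


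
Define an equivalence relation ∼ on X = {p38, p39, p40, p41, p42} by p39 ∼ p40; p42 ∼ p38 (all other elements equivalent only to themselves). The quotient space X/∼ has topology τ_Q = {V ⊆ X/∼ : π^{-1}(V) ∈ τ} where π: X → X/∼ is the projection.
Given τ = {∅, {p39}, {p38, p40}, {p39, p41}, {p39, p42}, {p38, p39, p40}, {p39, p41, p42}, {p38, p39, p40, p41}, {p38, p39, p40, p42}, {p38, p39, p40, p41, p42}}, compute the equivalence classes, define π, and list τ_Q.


X/∼ = {[p38=p42], [p39=p40], [p41]}; |τ_Q| = 3.

Equivalence classes: [p38=p42], [p39=p40], [p41].
Quotient map π: X → X/∼ sends p38 ↦ [p38=p42], p39 ↦ [p39=p40], p40 ↦ [p39=p40], p41 ↦ [p41], p42 ↦ [p38=p42].
For each subset V ⊆ X/∼, compute π^{-1}(V) ⊆ X and check whether π^{-1}(V) ∈ τ. V is open in τ_Q iff π^{-1}(V) ∈ τ.
  V = {}: π^{-1}(V) = ∅ ∈ τ ✓.
  V = {[p38=p42]}: π^{-1}(V) = {p38, p42} ∉ τ ✗.
  V = {[p39=p40]}: π^{-1}(V) = {p39, p40} ∉ τ ✗.
  V = {[p38=p42], [p39=p40]}: π^{-1}(V) = {p38, p39, p40, p42} ∈ τ ✓.
  V = {[p41]}: π^{-1}(V) = {p41} ∉ τ ✗.
  V = {[p38=p42], [p41]}: π^{-1}(V) = {p38, p41, p42} ∉ τ ✗.
  V = {[p39=p40], [p41]}: π^{-1}(V) = {p39, p40, p41} ∉ τ ✗.
  V = {[p38=p42], [p39=p40], [p41]}: π^{-1}(V) = {p38, p39, p40, p41, p42} ∈ τ ✓.
Open sets in the quotient: τ_Q = {{}, {[p38=p42], [p39=p40]}, {[p38=p42], [p39=p40], [p41]}} (3 elements).


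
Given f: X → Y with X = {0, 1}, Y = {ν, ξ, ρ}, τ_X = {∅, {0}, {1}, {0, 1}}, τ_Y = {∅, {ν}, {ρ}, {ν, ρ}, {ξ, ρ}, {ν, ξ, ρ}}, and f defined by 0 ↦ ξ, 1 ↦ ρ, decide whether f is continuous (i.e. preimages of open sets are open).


f IS continuous.

Compute f^{-1}(U) for each U ∈ τ_Y:
  U = ∅: f^{-1}(U) = ∅ ∈ τ_X ✓.
  U = {ν}: f^{-1}(U) = ∅ ∈ τ_X ✓.
  U = {ρ}: f^{-1}(U) = {1} ∈ τ_X ✓.
  U = {ν, ρ}: f^{-1}(U) = {1} ∈ τ_X ✓.
  U = {ξ, ρ}: f^{-1}(U) = {0, 1} ∈ τ_X ✓.
  U = {ν, ξ, ρ}: f^{-1}(U) = {0, 1} ∈ τ_X ✓.
Every preimage lies in τ_X, so f IS continuous.


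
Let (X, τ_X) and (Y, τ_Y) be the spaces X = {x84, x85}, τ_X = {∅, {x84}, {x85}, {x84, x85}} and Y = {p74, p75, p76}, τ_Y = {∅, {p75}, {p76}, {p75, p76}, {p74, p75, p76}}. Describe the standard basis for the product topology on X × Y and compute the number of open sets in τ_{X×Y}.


Basis B = {∅ × ∅, {x84} × {p75}, {x84} × {p76}, {x85} × {p75}, {x85} × {p76}, {x84} × {p75, p76}, {x84, x85} × {p75}, {x84, x85} × {p76}, {x85} × {p75, p76}, {x84} × {p74, p75, p76}, {x85} × {p74, p75, p76}, {x84, x85} × {p75, p76}, {x84, x85} × {p74, p75, p76}}; |τ_{X×Y}| = 25.

Enumerate products U × V with U ∈ τ_X, V ∈ τ_Y (deduplicated):
  ∅ × ∅ = {} (∅)
  {x84} × {p75} = {(x84,p75)}
  {x84} × {p76} = {(x84,p76)}
  {x85} × {p75} = {(x85,p75)}
  {x85} × {p76} = {(x85,p76)}
  {x84} × {p75, p76} = {(x84,p75), (x84,p76)}
  {x84, x85} × {p75} = {(x84,p75), (x85,p75)}
  {x84, x85} × {p76} = {(x84,p76), (x85,p76)}
  {x85} × {p75, p76} = {(x85,p75), (x85,p76)}
  {x84} × {p74, p75, p76} = {(x84,p74), (x84,p75), (x84,p76)}
  {x85} × {p74, p75, p76} = {(x85,p74), (x85,p75), (x85,p76)}
  {x84, x85} × {p75, p76} = {(x84,p75), (x84,p76), (x85,p75), (x85,p76)}
  {x84, x85} × {p74, p75, p76} = {(x84,p74), (x84,p75), (x84,p76), (x85,p74), (x85,p75), (x85,p76)}
These 13 distinct sets form the basis B.
Close under arbitrary unions to get τ_{X×Y}; counting gives |τ_{X×Y}| = 25.


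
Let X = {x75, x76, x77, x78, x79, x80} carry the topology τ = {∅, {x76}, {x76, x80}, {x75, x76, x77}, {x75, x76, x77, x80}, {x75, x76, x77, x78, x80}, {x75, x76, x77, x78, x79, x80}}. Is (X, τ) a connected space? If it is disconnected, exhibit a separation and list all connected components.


(X, τ) is connected.

Find clopen sets (U ∈ τ with X ∖ U ∈ τ):
  U = ∅, X ∖ U = {x75, x76, x77, x78, x79, x80} — both open, so U is clopen.
  U = {x75, x76, x77, x78, x79, x80}, X ∖ U = ∅ — both open, so U is clopen.
Only trivial clopens (∅ and X) exist, so (X, τ) is connected.
Compute connected components by grouping points that agree on all clopens:
  component: {x75, x76, x77, x78, x79, x80}


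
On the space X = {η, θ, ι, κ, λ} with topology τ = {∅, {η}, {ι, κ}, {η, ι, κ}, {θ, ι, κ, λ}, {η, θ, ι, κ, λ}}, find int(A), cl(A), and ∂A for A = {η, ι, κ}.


int(A) = {η, ι, κ}, cl(A) = {η, θ, ι, κ, λ}, ∂A = {θ, λ}.

Closed sets in (X, τ) are complements of opens:
  closed(X, τ) = {∅, {η}, {θ, λ}, {η, θ, λ}, {θ, ι, κ, λ}, {η, θ, ι, κ, λ}}.
int(A) = ⋃ {U ∈ τ : U ⊆ A}. Opens contained in A: ∅, {η}, {ι, κ}, {η, ι, κ}.
Taking the union of these: int(A) = {η, ι, κ}.
cl(A) = ⋂ {C closed : A ⊆ C}. Closed sets containing A: {η, θ, ι, κ, λ}.
Intersecting these: cl(A) = {η, θ, ι, κ, λ}.
∂A = cl(A) ∖ int(A) = {η, θ, ι, κ, λ} ∖ {η, ι, κ} = {θ, λ}.


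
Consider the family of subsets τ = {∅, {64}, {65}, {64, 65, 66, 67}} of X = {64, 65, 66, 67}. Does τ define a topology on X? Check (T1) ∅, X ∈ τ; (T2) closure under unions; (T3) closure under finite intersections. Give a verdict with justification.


τ is NOT a topology on X.

Axiom (T1): ∅ ∈ τ? Yes; X ∈ τ? Yes.
Axiom (T2/T3): check pairwise unions and intersections of members of τ.
Counterexample for (T2): {64} ∪ {65} = {64, 65} ∉ τ. Therefore τ is NOT a topology.


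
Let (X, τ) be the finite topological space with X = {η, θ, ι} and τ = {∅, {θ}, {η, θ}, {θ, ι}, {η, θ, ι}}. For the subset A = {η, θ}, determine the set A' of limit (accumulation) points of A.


A' = {η, ι}

For each x ∈ X, list the open sets U ∈ τ with x ∈ U, then check whether U ∩ (A ∖ {x}) ≠ ∅ for every such U.
  x = η: opens ∋ x are {η, θ}, {η, θ, ι}; each meets A ∖ {η}, so x IS a limit point.
  x = θ: open {θ} ∋ x has {θ} ∩ (A ∖ {θ}) = ∅, so x is NOT a limit point.
  x = ι: opens ∋ x are {θ, ι}, {η, θ, ι}; each meets A ∖ {ι}, so x IS a limit point.
Collecting: A' = {η, ι}.


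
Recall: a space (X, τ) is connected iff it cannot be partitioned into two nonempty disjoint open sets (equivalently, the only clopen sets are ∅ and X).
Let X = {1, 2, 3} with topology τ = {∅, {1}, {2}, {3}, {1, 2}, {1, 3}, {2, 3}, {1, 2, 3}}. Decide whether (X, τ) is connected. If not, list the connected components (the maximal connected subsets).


(X, τ) is disconnected; components = [{1}, {2}, {3}].

Find clopen sets (U ∈ τ with X ∖ U ∈ τ):
  U = ∅, X ∖ U = {1, 2, 3} — both open, so U is clopen.
  U = {1}, X ∖ U = {2, 3} — both open, so U is clopen.
  U = {2}, X ∖ U = {1, 3} — both open, so U is clopen.
  U = {3}, X ∖ U = {1, 2} — both open, so U is clopen.
  U = {1, 2}, X ∖ U = {3} — both open, so U is clopen.
  U = {1, 3}, X ∖ U = {2} — both open, so U is clopen.
  U = {2, 3}, X ∖ U = {1} — both open, so U is clopen.
  U = {1, 2, 3}, X ∖ U = ∅ — both open, so U is clopen.
Nontrivial clopen(s) exist: e.g. {2}. So (X, τ) is disconnected.
Compute connected components by grouping points that agree on all clopens:
  component: {1}
  component: {2}
  component: {3}


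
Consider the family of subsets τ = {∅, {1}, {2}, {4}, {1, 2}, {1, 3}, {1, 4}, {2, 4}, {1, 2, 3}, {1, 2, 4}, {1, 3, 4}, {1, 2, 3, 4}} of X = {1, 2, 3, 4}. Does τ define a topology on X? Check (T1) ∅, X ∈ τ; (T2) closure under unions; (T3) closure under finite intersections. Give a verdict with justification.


τ IS a topology on X.

Axiom (T1): ∅ ∈ τ? Yes; X ∈ τ? Yes.
Axiom (T2/T3): check pairwise unions and intersections of members of τ.
All pairwise intersections and unions checked — each lies in τ. Therefore τ satisfies (T1), (T2), (T3): it IS a topology on X.


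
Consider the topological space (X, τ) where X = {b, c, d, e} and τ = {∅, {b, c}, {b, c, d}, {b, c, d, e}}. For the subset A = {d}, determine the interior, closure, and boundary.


int(A) = ∅, cl(A) = {d, e}, ∂A = {d, e}.

Closed sets in (X, τ) are complements of opens:
  closed(X, τ) = {∅, {e}, {d, e}, {b, c, d, e}}.
int(A) = ⋃ {U ∈ τ : U ⊆ A}. Opens contained in A: ∅.
Taking the union of these: int(A) = ∅.
cl(A) = ⋂ {C closed : A ⊆ C}. Closed sets containing A: {d, e}, {b, c, d, e}.
Intersecting these: cl(A) = {d, e}.
∂A = cl(A) ∖ int(A) = {d, e} ∖ ∅ = {d, e}.


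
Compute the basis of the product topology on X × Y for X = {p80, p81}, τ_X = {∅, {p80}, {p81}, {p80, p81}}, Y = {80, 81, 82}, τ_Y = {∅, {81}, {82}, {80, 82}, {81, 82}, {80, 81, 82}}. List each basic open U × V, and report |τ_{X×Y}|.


Basis B = {∅ × ∅, {p80} × {81}, {p80} × {82}, {p81} × {81}, {p81} × {82}, {p80} × {80, 82}, {p80} × {81, 82}, {p80, p81} × {81}, {p80, p81} × {82}, {p81} × {80, 82}, {p81} × {81, 82}, {p80} × {80, 81, 82}, {p81} × {80, 81, 82}, {p80, p81} × {80, 82}, {p80, p81} × {81, 82}, {p80, p81} × {80, 81, 82}}; |τ_{X×Y}| = 36.

Enumerate products U × V with U ∈ τ_X, V ∈ τ_Y (deduplicated):
  ∅ × ∅ = {} (∅)
  {p80} × {81} = {(p80,81)}
  {p80} × {82} = {(p80,82)}
  {p81} × {81} = {(p81,81)}
  {p81} × {82} = {(p81,82)}
  {p80} × {80, 82} = {(p80,80), (p80,82)}
  {p80} × {81, 82} = {(p80,81), (p80,82)}
  {p80, p81} × {81} = {(p80,81), (p81,81)}
  {p80, p81} × {82} = {(p80,82), (p81,82)}
  {p81} × {80, 82} = {(p81,80), (p81,82)}
  {p81} × {81, 82} = {(p81,81), (p81,82)}
  {p80} × {80, 81, 82} = {(p80,80), (p80,81), (p80,82)}
  {p81} × {80, 81, 82} = {(p81,80), (p81,81), (p81,82)}
  {p80, p81} × {80, 82} = {(p80,80), (p80,82), (p81,80), (p81,82)}
  {p80, p81} × {81, 82} = {(p80,81), (p80,82), (p81,81), (p81,82)}
  {p80, p81} × {80, 81, 82} = {(p80,80), (p80,81), (p80,82), (p81,80), (p81,81), (p81,82)}
These 16 distinct sets form the basis B.
Close under arbitrary unions to get τ_{X×Y}; counting gives |τ_{X×Y}| = 36.


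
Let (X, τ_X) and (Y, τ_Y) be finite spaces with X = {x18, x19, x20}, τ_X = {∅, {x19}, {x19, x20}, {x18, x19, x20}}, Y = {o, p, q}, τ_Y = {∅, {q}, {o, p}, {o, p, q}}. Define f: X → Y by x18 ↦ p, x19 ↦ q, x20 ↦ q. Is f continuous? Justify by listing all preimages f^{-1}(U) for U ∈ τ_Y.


f is NOT continuous.

Compute f^{-1}(U) for each U ∈ τ_Y:
  U = ∅: f^{-1}(U) = ∅ ∈ τ_X ✓.
  U = {q}: f^{-1}(U) = {x19, x20} ∈ τ_X ✓.
  U = {o, p}: f^{-1}(U) = {x18} ∉ τ_X ✗.
  U = {o, p, q}: f^{-1}(U) = {x18, x19, x20} ∈ τ_X ✓.
Found U = {o, p} with f^{-1}(U) = {x18} not in τ_X. Therefore f is NOT continuous.


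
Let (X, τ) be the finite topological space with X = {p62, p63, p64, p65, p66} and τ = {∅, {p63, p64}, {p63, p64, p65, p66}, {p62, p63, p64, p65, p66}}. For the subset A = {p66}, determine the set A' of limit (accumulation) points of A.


A' = {p62, p65}

For each x ∈ X, list the open sets U ∈ τ with x ∈ U, then check whether U ∩ (A ∖ {x}) ≠ ∅ for every such U.
  x = p62: opens ∋ x are {p62, p63, p64, p65, p66}; each meets A ∖ {p62}, so x IS a limit point.
  x = p63: open {p63, p64} ∋ x has {p63, p64} ∩ (A ∖ {p63}) = ∅, so x is NOT a limit point.
  x = p64: open {p63, p64} ∋ x has {p63, p64} ∩ (A ∖ {p64}) = ∅, so x is NOT a limit point.
  x = p65: opens ∋ x are {p63, p64, p65, p66}, {p62, p63, p64, p65, p66}; each meets A ∖ {p65}, so x IS a limit point.
  x = p66: open {p63, p64, p65, p66} ∋ x has {p63, p64, p65, p66} ∩ (A ∖ {p66}) = ∅, so x is NOT a limit point.
Collecting: A' = {p62, p65}.


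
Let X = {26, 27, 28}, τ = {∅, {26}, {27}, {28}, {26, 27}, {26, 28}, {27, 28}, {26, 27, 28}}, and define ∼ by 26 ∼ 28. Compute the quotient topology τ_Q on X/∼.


X/∼ = {[26=28], [27]}; |τ_Q| = 4.

Equivalence classes: [26=28], [27].
Quotient map π: X → X/∼ sends 26 ↦ [26=28], 27 ↦ [27], 28 ↦ [26=28].
For each subset V ⊆ X/∼, compute π^{-1}(V) ⊆ X and check whether π^{-1}(V) ∈ τ. V is open in τ_Q iff π^{-1}(V) ∈ τ.
  V = {}: π^{-1}(V) = ∅ ∈ τ ✓.
  V = {[26=28]}: π^{-1}(V) = {26, 28} ∈ τ ✓.
  V = {[27]}: π^{-1}(V) = {27} ∈ τ ✓.
  V = {[26=28], [27]}: π^{-1}(V) = {26, 27, 28} ∈ τ ✓.
Open sets in the quotient: τ_Q = {{}, {[26=28]}, {[27]}, {[26=28], [27]}} (4 elements).


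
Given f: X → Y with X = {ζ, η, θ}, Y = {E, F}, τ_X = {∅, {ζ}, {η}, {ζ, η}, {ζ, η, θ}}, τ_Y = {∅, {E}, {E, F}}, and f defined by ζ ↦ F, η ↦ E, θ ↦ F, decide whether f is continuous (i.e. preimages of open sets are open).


f IS continuous.

Compute f^{-1}(U) for each U ∈ τ_Y:
  U = ∅: f^{-1}(U) = ∅ ∈ τ_X ✓.
  U = {E}: f^{-1}(U) = {η} ∈ τ_X ✓.
  U = {E, F}: f^{-1}(U) = {ζ, η, θ} ∈ τ_X ✓.
Every preimage lies in τ_X, so f IS continuous.


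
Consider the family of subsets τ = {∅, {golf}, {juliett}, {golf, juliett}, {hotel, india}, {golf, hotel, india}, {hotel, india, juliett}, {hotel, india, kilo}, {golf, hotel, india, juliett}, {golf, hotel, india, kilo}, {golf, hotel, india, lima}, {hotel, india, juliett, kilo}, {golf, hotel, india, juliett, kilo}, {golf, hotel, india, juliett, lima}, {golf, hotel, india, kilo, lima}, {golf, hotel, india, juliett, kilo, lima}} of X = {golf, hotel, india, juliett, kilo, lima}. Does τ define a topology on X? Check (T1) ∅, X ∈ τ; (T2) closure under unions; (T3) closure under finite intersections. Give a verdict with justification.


τ IS a topology on X.

Axiom (T1): ∅ ∈ τ? Yes; X ∈ τ? Yes.
Axiom (T2/T3): check pairwise unions and intersections of members of τ.
All pairwise intersections and unions checked — each lies in τ. Therefore τ satisfies (T1), (T2), (T3): it IS a topology on X.


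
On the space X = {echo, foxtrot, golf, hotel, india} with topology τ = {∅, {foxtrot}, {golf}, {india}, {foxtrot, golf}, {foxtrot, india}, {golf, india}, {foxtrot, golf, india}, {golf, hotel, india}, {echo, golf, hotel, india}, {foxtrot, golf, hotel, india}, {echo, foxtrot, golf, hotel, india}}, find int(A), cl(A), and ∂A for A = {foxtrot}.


int(A) = {foxtrot}, cl(A) = {foxtrot}, ∂A = ∅.

Closed sets in (X, τ) are complements of opens:
  closed(X, τ) = {∅, {echo}, {foxtrot}, {echo, foxtrot}, {echo, hotel}, {echo, foxtrot, hotel}, {echo, golf, hotel}, {echo, hotel, india}, {echo, foxtrot, golf, hotel}, {echo, foxtrot, hotel, india}, {echo, golf, hotel, india}, {echo, foxtrot, golf, hotel, india}}.
int(A) = ⋃ {U ∈ τ : U ⊆ A}. Opens contained in A: ∅, {foxtrot}.
Taking the union of these: int(A) = {foxtrot}.
cl(A) = ⋂ {C closed : A ⊆ C}. Closed sets containing A: {foxtrot}, {echo, foxtrot}, {echo, foxtrot, hotel}, {echo, foxtrot, golf, hotel}, {echo, foxtrot, hotel, india}, {echo, foxtrot, golf, hotel, india}.
Intersecting these: cl(A) = {foxtrot}.
∂A = cl(A) ∖ int(A) = {foxtrot} ∖ {foxtrot} = ∅.


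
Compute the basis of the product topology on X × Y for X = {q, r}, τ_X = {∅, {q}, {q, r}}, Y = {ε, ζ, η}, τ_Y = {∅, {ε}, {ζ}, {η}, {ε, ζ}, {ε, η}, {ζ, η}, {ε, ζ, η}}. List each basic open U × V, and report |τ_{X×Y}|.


Basis B = {∅ × ∅, {q} × {ε}, {q} × {ζ}, {q} × {η}, {q} × {ε, ζ}, {q} × {ε, η}, {q, r} × {ε}, {q} × {ζ, η}, {q, r} × {ζ}, {q, r} × {η}, {q} × {ε, ζ, η}, {q, r} × {ε, ζ}, {q, r} × {ε, η}, {q, r} × {ζ, η}, {q, r} × {ε, ζ, η}}; |τ_{X×Y}| = 27.

Enumerate products U × V with U ∈ τ_X, V ∈ τ_Y (deduplicated):
  ∅ × ∅ = {} (∅)
  {q} × {ε} = {(q,ε)}
  {q} × {ζ} = {(q,ζ)}
  {q} × {η} = {(q,η)}
  {q} × {ε, ζ} = {(q,ε), (q,ζ)}
  {q} × {ε, η} = {(q,ε), (q,η)}
  {q, r} × {ε} = {(q,ε), (r,ε)}
  {q} × {ζ, η} = {(q,ζ), (q,η)}
  {q, r} × {ζ} = {(q,ζ), (r,ζ)}
  {q, r} × {η} = {(q,η), (r,η)}
  {q} × {ε, ζ, η} = {(q,ε), (q,ζ), (q,η)}
  {q, r} × {ε, ζ} = {(q,ε), (q,ζ), (r,ε), (r,ζ)}
  {q, r} × {ε, η} = {(q,ε), (q,η), (r,ε), (r,η)}
  {q, r} × {ζ, η} = {(q,ζ), (q,η), (r,ζ), (r,η)}
  {q, r} × {ε, ζ, η} = {(q,ε), (q,ζ), (q,η), (r,ε), (r,ζ), (r,η)}
These 15 distinct sets form the basis B.
Close under arbitrary unions to get τ_{X×Y}; counting gives |τ_{X×Y}| = 27.


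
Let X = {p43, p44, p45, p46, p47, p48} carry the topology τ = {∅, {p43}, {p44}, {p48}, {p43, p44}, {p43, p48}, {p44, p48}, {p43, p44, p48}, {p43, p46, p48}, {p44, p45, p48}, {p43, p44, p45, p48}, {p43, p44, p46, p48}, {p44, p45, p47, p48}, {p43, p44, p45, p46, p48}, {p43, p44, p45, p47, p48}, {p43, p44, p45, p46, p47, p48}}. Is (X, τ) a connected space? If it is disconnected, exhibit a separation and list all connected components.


(X, τ) is connected.

Find clopen sets (U ∈ τ with X ∖ U ∈ τ):
  U = ∅, X ∖ U = {p43, p44, p45, p46, p47, p48} — both open, so U is clopen.
  U = {p43, p44, p45, p46, p47, p48}, X ∖ U = ∅ — both open, so U is clopen.
Only trivial clopens (∅ and X) exist, so (X, τ) is connected.
Compute connected components by grouping points that agree on all clopens:
  component: {p43, p44, p45, p46, p47, p48}


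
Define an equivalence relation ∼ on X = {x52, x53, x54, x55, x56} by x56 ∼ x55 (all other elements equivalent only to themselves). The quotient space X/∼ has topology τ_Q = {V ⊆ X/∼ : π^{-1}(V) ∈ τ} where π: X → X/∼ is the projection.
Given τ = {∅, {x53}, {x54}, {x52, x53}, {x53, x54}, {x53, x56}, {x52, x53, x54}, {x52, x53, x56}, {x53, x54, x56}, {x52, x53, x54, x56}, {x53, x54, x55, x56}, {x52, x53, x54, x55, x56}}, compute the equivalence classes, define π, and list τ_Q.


X/∼ = {[x52], [x53], [x54], [x55=x56]}; |τ_Q| = 8.

Equivalence classes: [x52], [x53], [x54], [x55=x56].
Quotient map π: X → X/∼ sends x52 ↦ [x52], x53 ↦ [x53], x54 ↦ [x54], x55 ↦ [x55=x56], x56 ↦ [x55=x56].
For each subset V ⊆ X/∼, compute π^{-1}(V) ⊆ X and check whether π^{-1}(V) ∈ τ. V is open in τ_Q iff π^{-1}(V) ∈ τ.
  V = {}: π^{-1}(V) = ∅ ∈ τ ✓.
  V = {[x52]}: π^{-1}(V) = {x52} ∉ τ ✗.
  V = {[x53]}: π^{-1}(V) = {x53} ∈ τ ✓.
  V = {[x52], [x53]}: π^{-1}(V) = {x52, x53} ∈ τ ✓.
  V = {[x54]}: π^{-1}(V) = {x54} ∈ τ ✓.
  V = {[x52], [x54]}: π^{-1}(V) = {x52, x54} ∉ τ ✗.
  V = {[x53], [x54]}: π^{-1}(V) = {x53, x54} ∈ τ ✓.
  V = {[x52], [x53], [x54]}: π^{-1}(V) = {x52, x53, x54} ∈ τ ✓.
  V = {[x55=x56]}: π^{-1}(V) = {x55, x56} ∉ τ ✗.
  V = {[x52], [x55=x56]}: π^{-1}(V) = {x52, x55, x56} ∉ τ ✗.
  V = {[x53], [x55=x56]}: π^{-1}(V) = {x53, x55, x56} ∉ τ ✗.
  V = {[x52], [x53], [x55=x56]}: π^{-1}(V) = {x52, x53, x55, x56} ∉ τ ✗.
  V = {[x54], [x55=x56]}: π^{-1}(V) = {x54, x55, x56} ∉ τ ✗.
  V = {[x52], [x54], [x55=x56]}: π^{-1}(V) = {x52, x54, x55, x56} ∉ τ ✗.
  V = {[x53], [x54], [x55=x56]}: π^{-1}(V) = {x53, x54, x55, x56} ∈ τ ✓.
  V = {[x52], [x53], [x54], [x55=x56]}: π^{-1}(V) = {x52, x53, x54, x55, x56} ∈ τ ✓.
Open sets in the quotient: τ_Q = {{}, {[x53]}, {[x52], [x53]}, {[x54]}, {[x53], [x54]}, {[x52], [x53], [x54]}, {[x53], [x54], [x55=x56]}, {[x52], [x53], [x54], [x55=x56]}} (8 elements).


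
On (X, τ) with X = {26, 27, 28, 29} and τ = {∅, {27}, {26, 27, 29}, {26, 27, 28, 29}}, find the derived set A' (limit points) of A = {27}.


A' = {26, 28, 29}

For each x ∈ X, list the open sets U ∈ τ with x ∈ U, then check whether U ∩ (A ∖ {x}) ≠ ∅ for every such U.
  x = 26: opens ∋ x are {26, 27, 29}, {26, 27, 28, 29}; each meets A ∖ {26}, so x IS a limit point.
  x = 27: open {27} ∋ x has {27} ∩ (A ∖ {27}) = ∅, so x is NOT a limit point.
  x = 28: opens ∋ x are {26, 27, 28, 29}; each meets A ∖ {28}, so x IS a limit point.
  x = 29: opens ∋ x are {26, 27, 29}, {26, 27, 28, 29}; each meets A ∖ {29}, so x IS a limit point.
Collecting: A' = {26, 28, 29}.


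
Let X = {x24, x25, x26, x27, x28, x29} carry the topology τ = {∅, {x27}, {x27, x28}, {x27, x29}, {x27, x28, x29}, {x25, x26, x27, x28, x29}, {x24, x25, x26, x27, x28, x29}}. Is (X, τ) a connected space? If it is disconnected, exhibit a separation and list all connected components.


(X, τ) is connected.

Find clopen sets (U ∈ τ with X ∖ U ∈ τ):
  U = ∅, X ∖ U = {x24, x25, x26, x27, x28, x29} — both open, so U is clopen.
  U = {x24, x25, x26, x27, x28, x29}, X ∖ U = ∅ — both open, so U is clopen.
Only trivial clopens (∅ and X) exist, so (X, τ) is connected.
Compute connected components by grouping points that agree on all clopens:
  component: {x24, x25, x26, x27, x28, x29}


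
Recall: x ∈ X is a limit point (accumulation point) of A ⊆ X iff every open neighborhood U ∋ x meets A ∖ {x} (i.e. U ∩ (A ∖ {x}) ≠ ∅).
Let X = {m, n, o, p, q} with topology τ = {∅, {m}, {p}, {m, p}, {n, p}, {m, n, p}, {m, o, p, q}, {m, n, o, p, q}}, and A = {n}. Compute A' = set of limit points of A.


A' = ∅

For each x ∈ X, list the open sets U ∈ τ with x ∈ U, then check whether U ∩ (A ∖ {x}) ≠ ∅ for every such U.
  x = m: open {m} ∋ x has {m} ∩ (A ∖ {m}) = ∅, so x is NOT a limit point.
  x = n: open {n, p} ∋ x has {n, p} ∩ (A ∖ {n}) = ∅, so x is NOT a limit point.
  x = o: open {m, o, p, q} ∋ x has {m, o, p, q} ∩ (A ∖ {o}) = ∅, so x is NOT a limit point.
  x = p: open {p} ∋ x has {p} ∩ (A ∖ {p}) = ∅, so x is NOT a limit point.
  x = q: open {m, o, p, q} ∋ x has {m, o, p, q} ∩ (A ∖ {q}) = ∅, so x is NOT a limit point.
Collecting: A' = ∅.


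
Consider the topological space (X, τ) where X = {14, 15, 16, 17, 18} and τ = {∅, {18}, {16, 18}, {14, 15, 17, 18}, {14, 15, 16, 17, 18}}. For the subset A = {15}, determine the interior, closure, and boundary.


int(A) = ∅, cl(A) = {14, 15, 17}, ∂A = {14, 15, 17}.

Closed sets in (X, τ) are complements of opens:
  closed(X, τ) = {∅, {16}, {14, 15, 17}, {14, 15, 16, 17}, {14, 15, 16, 17, 18}}.
int(A) = ⋃ {U ∈ τ : U ⊆ A}. Opens contained in A: ∅.
Taking the union of these: int(A) = ∅.
cl(A) = ⋂ {C closed : A ⊆ C}. Closed sets containing A: {14, 15, 17}, {14, 15, 16, 17}, {14, 15, 16, 17, 18}.
Intersecting these: cl(A) = {14, 15, 17}.
∂A = cl(A) ∖ int(A) = {14, 15, 17} ∖ ∅ = {14, 15, 17}.


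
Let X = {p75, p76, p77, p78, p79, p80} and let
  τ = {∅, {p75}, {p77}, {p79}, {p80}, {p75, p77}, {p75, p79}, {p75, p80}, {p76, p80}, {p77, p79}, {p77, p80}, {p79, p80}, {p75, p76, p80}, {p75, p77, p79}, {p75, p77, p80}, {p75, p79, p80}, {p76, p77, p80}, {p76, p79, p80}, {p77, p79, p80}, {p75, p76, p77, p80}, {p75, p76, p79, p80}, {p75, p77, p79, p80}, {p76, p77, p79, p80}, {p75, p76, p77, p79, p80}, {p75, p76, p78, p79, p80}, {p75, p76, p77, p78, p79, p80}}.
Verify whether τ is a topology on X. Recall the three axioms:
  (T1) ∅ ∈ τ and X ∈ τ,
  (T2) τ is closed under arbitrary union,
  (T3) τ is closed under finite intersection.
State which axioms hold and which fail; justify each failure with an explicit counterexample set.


τ IS a topology on X.

Axiom (T1): ∅ ∈ τ? Yes; X ∈ τ? Yes.
Axiom (T2/T3): check pairwise unions and intersections of members of τ.
All pairwise intersections and unions checked — each lies in τ. Therefore τ satisfies (T1), (T2), (T3): it IS a topology on X.


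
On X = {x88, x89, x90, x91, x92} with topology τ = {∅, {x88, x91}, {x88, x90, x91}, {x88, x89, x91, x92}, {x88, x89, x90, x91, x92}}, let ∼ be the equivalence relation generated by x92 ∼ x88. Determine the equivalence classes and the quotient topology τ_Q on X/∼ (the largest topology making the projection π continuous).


X/∼ = {[x88=x92], [x89], [x90], [x91]}; |τ_Q| = 3.

Equivalence classes: [x88=x92], [x89], [x90], [x91].
Quotient map π: X → X/∼ sends x88 ↦ [x88=x92], x89 ↦ [x89], x90 ↦ [x90], x91 ↦ [x91], x92 ↦ [x88=x92].
For each subset V ⊆ X/∼, compute π^{-1}(V) ⊆ X and check whether π^{-1}(V) ∈ τ. V is open in τ_Q iff π^{-1}(V) ∈ τ.
  V = {}: π^{-1}(V) = ∅ ∈ τ ✓.
  V = {[x88=x92]}: π^{-1}(V) = {x88, x92} ∉ τ ✗.
  V = {[x89]}: π^{-1}(V) = {x89} ∉ τ ✗.
  V = {[x88=x92], [x89]}: π^{-1}(V) = {x88, x89, x92} ∉ τ ✗.
  V = {[x90]}: π^{-1}(V) = {x90} ∉ τ ✗.
  V = {[x88=x92], [x90]}: π^{-1}(V) = {x88, x90, x92} ∉ τ ✗.
  V = {[x89], [x90]}: π^{-1}(V) = {x89, x90} ∉ τ ✗.
  V = {[x88=x92], [x89], [x90]}: π^{-1}(V) = {x88, x89, x90, x92} ∉ τ ✗.
  V = {[x91]}: π^{-1}(V) = {x91} ∉ τ ✗.
  V = {[x88=x92], [x91]}: π^{-1}(V) = {x88, x91, x92} ∉ τ ✗.
  V = {[x89], [x91]}: π^{-1}(V) = {x89, x91} ∉ τ ✗.
  V = {[x88=x92], [x89], [x91]}: π^{-1}(V) = {x88, x89, x91, x92} ∈ τ ✓.
  V = {[x90], [x91]}: π^{-1}(V) = {x90, x91} ∉ τ ✗.
  V = {[x88=x92], [x90], [x91]}: π^{-1}(V) = {x88, x90, x91, x92} ∉ τ ✗.
  V = {[x89], [x90], [x91]}: π^{-1}(V) = {x89, x90, x91} ∉ τ ✗.
  V = {[x88=x92], [x89], [x90], [x91]}: π^{-1}(V) = {x88, x89, x90, x91, x92} ∈ τ ✓.
Open sets in the quotient: τ_Q = {{}, {[x88=x92], [x89], [x91]}, {[x88=x92], [x89], [x90], [x91]}} (3 elements).


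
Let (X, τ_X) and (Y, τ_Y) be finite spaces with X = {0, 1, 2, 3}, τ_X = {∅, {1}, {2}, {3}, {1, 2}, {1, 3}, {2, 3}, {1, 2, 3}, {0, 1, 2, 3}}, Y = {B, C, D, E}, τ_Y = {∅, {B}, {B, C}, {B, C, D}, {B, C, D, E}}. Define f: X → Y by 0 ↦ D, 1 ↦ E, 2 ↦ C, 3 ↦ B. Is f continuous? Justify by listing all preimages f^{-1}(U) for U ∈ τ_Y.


f is NOT continuous.

Compute f^{-1}(U) for each U ∈ τ_Y:
  U = ∅: f^{-1}(U) = ∅ ∈ τ_X ✓.
  U = {B}: f^{-1}(U) = {3} ∈ τ_X ✓.
  U = {B, C}: f^{-1}(U) = {2, 3} ∈ τ_X ✓.
  U = {B, C, D}: f^{-1}(U) = {0, 2, 3} ∉ τ_X ✗.
  U = {B, C, D, E}: f^{-1}(U) = {0, 1, 2, 3} ∈ τ_X ✓.
Found U = {B, C, D} with f^{-1}(U) = {0, 2, 3} not in τ_X. Therefore f is NOT continuous.


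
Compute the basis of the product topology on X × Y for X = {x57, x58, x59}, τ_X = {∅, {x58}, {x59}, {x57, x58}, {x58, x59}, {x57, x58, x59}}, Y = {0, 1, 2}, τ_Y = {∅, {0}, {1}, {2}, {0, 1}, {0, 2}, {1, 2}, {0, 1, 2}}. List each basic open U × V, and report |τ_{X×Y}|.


Basis B = {∅ × ∅, {x58} × {0}, {x58} × {1}, {x58} × {2}, {x59} × {0}, {x59} × {1}, {x59} × {2}, {x57, x58} × {0}, {x57, x58} × {1}, {x57, x58} × {2}, {x58} × {0, 1}, {x58} × {0, 2}, {x58, x59} × {0}, {x58} × {1, 2}, {x58, x59} × {1}, {x58, x59} × {2}, {x59} × {0, 1}, {x59} × {0, 2}, {x59} × {1, 2}, {x57, x58, x59} × {0}, {x57, x58, x59} × {1}, {x57, x58, x59} × {2}, {x58} × {0, 1, 2}, {x59} × {0, 1, 2}, {x57, x58} × {0, 1}, {x57, x58} × {0, 2}, {x57, x58} × {1, 2}, {x58, x59} × {0, 1}, {x58, x59} × {0, 2}, {x58, x59} × {1, 2}, {x57, x58} × {0, 1, 2}, {x57, x58, x59} × {0, 1}, {x57, x58, x59} × {0, 2}, {x57, x58, x59} × {1, 2}, {x58, x59} × {0, 1, 2}, {x57, x58, x59} × {0, 1, 2}}; |τ_{X×Y}| = 216.

Enumerate products U × V with U ∈ τ_X, V ∈ τ_Y (deduplicated):
  ∅ × ∅ = {} (∅)
  {x58} × {0} = {(x58,0)}
  {x58} × {1} = {(x58,1)}
  {x58} × {2} = {(x58,2)}
  {x59} × {0} = {(x59,0)}
  {x59} × {1} = {(x59,1)}
  {x59} × {2} = {(x59,2)}
  {x57, x58} × {0} = {(x57,0), (x58,0)}
  {x57, x58} × {1} = {(x57,1), (x58,1)}
  {x57, x58} × {2} = {(x57,2), (x58,2)}
  {x58} × {0, 1} = {(x58,0), (x58,1)}
  {x58} × {0, 2} = {(x58,0), (x58,2)}
  {x58, x59} × {0} = {(x58,0), (x59,0)}
  {x58} × {1, 2} = {(x58,1), (x58,2)}
  {x58, x59} × {1} = {(x58,1), (x59,1)}
  {x58, x59} × {2} = {(x58,2), (x59,2)}
  {x59} × {0, 1} = {(x59,0), (x59,1)}
  {x59} × {0, 2} = {(x59,0), (x59,2)}
  {x59} × {1, 2} = {(x59,1), (x59,2)}
  {x57, x58, x59} × {0} = {(x57,0), (x58,0), (x59,0)}
  {x57, x58, x59} × {1} = {(x57,1), (x58,1), (x59,1)}
  {x57, x58, x59} × {2} = {(x57,2), (x58,2), (x59,2)}
  {x58} × {0, 1, 2} = {(x58,0), (x58,1), (x58,2)}
  {x59} × {0, 1, 2} = {(x59,0), (x59,1), (x59,2)}
  {x57, x58} × {0, 1} = {(x57,0), (x57,1), (x58,0), (x58,1)}
  {x57, x58} × {0, 2} = {(x57,0), (x57,2), (x58,0), (x58,2)}
  {x57, x58} × {1, 2} = {(x57,1), (x57,2), (x58,1), (x58,2)}
  {x58, x59} × {0, 1} = {(x58,0), (x58,1), (x59,0), (x59,1)}
  {x58, x59} × {0, 2} = {(x58,0), (x58,2), (x59,0), (x59,2)}
  {x58, x59} × {1, 2} = {(x58,1), (x58,2), (x59,1), (x59,2)}
  {x57, x58} × {0, 1, 2} = {(x57,0), (x57,1), (x57,2), (x58,0), (x58,1), (x58,2)}
  {x57, x58, x59} × {0, 1} = {(x57,0), (x57,1), (x58,0), (x58,1), (x59,0), (x59,1)}
  {x57, x58, x59} × {0, 2} = {(x57,0), (x57,2), (x58,0), (x58,2), (x59,0), (x59,2)}
  {x57, x58, x59} × {1, 2} = {(x57,1), (x57,2), (x58,1), (x58,2), (x59,1), (x59,2)}
  {x58, x59} × {0, 1, 2} = {(x58,0), (x58,1), (x58,2), (x59,0), (x59,1), (x59,2)}
  {x57, x58, x59} × {0, 1, 2} = {(x57,0), (x57,1), (x57,2), (x58,0), (x58,1), (x58,2), (x59,0), (x59,1), (x59,2)}
These 36 distinct sets form the basis B.
Close under arbitrary unions to get τ_{X×Y}; counting gives |τ_{X×Y}| = 216.


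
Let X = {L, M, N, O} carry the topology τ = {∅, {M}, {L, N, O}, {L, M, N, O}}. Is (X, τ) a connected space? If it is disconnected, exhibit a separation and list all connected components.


(X, τ) is disconnected; components = [{M}, {L, N, O}].

Find clopen sets (U ∈ τ with X ∖ U ∈ τ):
  U = ∅, X ∖ U = {L, M, N, O} — both open, so U is clopen.
  U = {M}, X ∖ U = {L, N, O} — both open, so U is clopen.
  U = {L, N, O}, X ∖ U = {M} — both open, so U is clopen.
  U = {L, M, N, O}, X ∖ U = ∅ — both open, so U is clopen.
Nontrivial clopen(s) exist: e.g. {L, N, O}. So (X, τ) is disconnected.
Compute connected components by grouping points that agree on all clopens:
  component: {M}
  component: {L, N, O}


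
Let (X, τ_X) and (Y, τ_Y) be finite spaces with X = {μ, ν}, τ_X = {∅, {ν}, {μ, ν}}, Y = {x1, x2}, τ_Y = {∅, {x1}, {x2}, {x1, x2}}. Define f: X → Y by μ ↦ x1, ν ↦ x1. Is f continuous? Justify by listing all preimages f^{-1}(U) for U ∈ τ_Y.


f IS continuous.

Compute f^{-1}(U) for each U ∈ τ_Y:
  U = ∅: f^{-1}(U) = ∅ ∈ τ_X ✓.
  U = {x1}: f^{-1}(U) = {μ, ν} ∈ τ_X ✓.
  U = {x2}: f^{-1}(U) = ∅ ∈ τ_X ✓.
  U = {x1, x2}: f^{-1}(U) = {μ, ν} ∈ τ_X ✓.
Every preimage lies in τ_X, so f IS continuous.


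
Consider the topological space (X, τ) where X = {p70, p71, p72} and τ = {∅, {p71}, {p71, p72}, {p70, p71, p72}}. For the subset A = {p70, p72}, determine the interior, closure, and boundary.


int(A) = ∅, cl(A) = {p70, p72}, ∂A = {p70, p72}.

Closed sets in (X, τ) are complements of opens:
  closed(X, τ) = {∅, {p70}, {p70, p72}, {p70, p71, p72}}.
int(A) = ⋃ {U ∈ τ : U ⊆ A}. Opens contained in A: ∅.
Taking the union of these: int(A) = ∅.
cl(A) = ⋂ {C closed : A ⊆ C}. Closed sets containing A: {p70, p72}, {p70, p71, p72}.
Intersecting these: cl(A) = {p70, p72}.
∂A = cl(A) ∖ int(A) = {p70, p72} ∖ ∅ = {p70, p72}.


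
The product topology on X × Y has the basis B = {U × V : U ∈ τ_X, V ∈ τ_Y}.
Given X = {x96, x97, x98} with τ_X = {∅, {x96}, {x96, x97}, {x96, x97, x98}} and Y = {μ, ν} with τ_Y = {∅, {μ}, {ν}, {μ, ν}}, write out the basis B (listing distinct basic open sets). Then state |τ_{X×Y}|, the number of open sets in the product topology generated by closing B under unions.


Basis B = {∅ × ∅, {x96} × {μ}, {x96} × {ν}, {x96} × {μ, ν}, {x96, x97} × {μ}, {x96, x97} × {ν}, {x96, x97, x98} × {μ}, {x96, x97, x98} × {ν}, {x96, x97} × {μ, ν}, {x96, x97, x98} × {μ, ν}}; |τ_{X×Y}| = 16.

Enumerate products U × V with U ∈ τ_X, V ∈ τ_Y (deduplicated):
  ∅ × ∅ = {} (∅)
  {x96} × {μ} = {(x96,μ)}
  {x96} × {ν} = {(x96,ν)}
  {x96} × {μ, ν} = {(x96,μ), (x96,ν)}
  {x96, x97} × {μ} = {(x96,μ), (x97,μ)}
  {x96, x97} × {ν} = {(x96,ν), (x97,ν)}
  {x96, x97, x98} × {μ} = {(x96,μ), (x97,μ), (x98,μ)}
  {x96, x97, x98} × {ν} = {(x96,ν), (x97,ν), (x98,ν)}
  {x96, x97} × {μ, ν} = {(x96,μ), (x96,ν), (x97,μ), (x97,ν)}
  {x96, x97, x98} × {μ, ν} = {(x96,μ), (x96,ν), (x97,μ), (x97,ν), (x98,μ), (x98,ν)}
These 10 distinct sets form the basis B.
Close under arbitrary unions to get τ_{X×Y}; counting gives |τ_{X×Y}| = 16.


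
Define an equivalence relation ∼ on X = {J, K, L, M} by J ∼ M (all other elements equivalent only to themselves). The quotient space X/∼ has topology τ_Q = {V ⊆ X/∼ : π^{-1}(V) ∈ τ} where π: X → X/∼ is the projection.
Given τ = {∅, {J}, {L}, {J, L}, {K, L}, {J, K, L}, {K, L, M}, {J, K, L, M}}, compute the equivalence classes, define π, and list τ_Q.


X/∼ = {[J=M], [K], [L]}; |τ_Q| = 4.

Equivalence classes: [J=M], [K], [L].
Quotient map π: X → X/∼ sends J ↦ [J=M], K ↦ [K], L ↦ [L], M ↦ [J=M].
For each subset V ⊆ X/∼, compute π^{-1}(V) ⊆ X and check whether π^{-1}(V) ∈ τ. V is open in τ_Q iff π^{-1}(V) ∈ τ.
  V = {}: π^{-1}(V) = ∅ ∈ τ ✓.
  V = {[J=M]}: π^{-1}(V) = {J, M} ∉ τ ✗.
  V = {[K]}: π^{-1}(V) = {K} ∉ τ ✗.
  V = {[J=M], [K]}: π^{-1}(V) = {J, K, M} ∉ τ ✗.
  V = {[L]}: π^{-1}(V) = {L} ∈ τ ✓.
  V = {[J=M], [L]}: π^{-1}(V) = {J, L, M} ∉ τ ✗.
  V = {[K], [L]}: π^{-1}(V) = {K, L} ∈ τ ✓.
  V = {[J=M], [K], [L]}: π^{-1}(V) = {J, K, L, M} ∈ τ ✓.
Open sets in the quotient: τ_Q = {{}, {[L]}, {[K], [L]}, {[J=M], [K], [L]}} (4 elements).


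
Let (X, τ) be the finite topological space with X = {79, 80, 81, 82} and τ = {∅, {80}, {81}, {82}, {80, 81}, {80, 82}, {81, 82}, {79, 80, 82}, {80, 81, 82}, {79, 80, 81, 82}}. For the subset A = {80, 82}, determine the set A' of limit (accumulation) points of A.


A' = {79}

For each x ∈ X, list the open sets U ∈ τ with x ∈ U, then check whether U ∩ (A ∖ {x}) ≠ ∅ for every such U.
  x = 79: opens ∋ x are {79, 80, 82}, {79, 80, 81, 82}; each meets A ∖ {79}, so x IS a limit point.
  x = 80: open {80} ∋ x has {80} ∩ (A ∖ {80}) = ∅, so x is NOT a limit point.
  x = 81: open {81} ∋ x has {81} ∩ (A ∖ {81}) = ∅, so x is NOT a limit point.
  x = 82: open {82} ∋ x has {82} ∩ (A ∖ {82}) = ∅, so x is NOT a limit point.
Collecting: A' = {79}.


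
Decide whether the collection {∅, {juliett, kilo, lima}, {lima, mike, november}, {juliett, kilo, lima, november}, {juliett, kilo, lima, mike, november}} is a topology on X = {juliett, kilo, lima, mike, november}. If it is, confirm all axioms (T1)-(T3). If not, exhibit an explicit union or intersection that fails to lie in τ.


τ is NOT a topology on X.

Axiom (T1): ∅ ∈ τ? Yes; X ∈ τ? Yes.
Axiom (T2/T3): check pairwise unions and intersections of members of τ.
Counterexample for (T3): {juliett, kilo, lima} ∩ {lima, mike, november} = {lima} ∉ τ. Therefore τ is NOT a topology.


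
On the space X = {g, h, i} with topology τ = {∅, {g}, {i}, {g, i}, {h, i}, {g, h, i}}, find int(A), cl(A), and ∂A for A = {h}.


int(A) = ∅, cl(A) = {h}, ∂A = {h}.

Closed sets in (X, τ) are complements of opens:
  closed(X, τ) = {∅, {g}, {h}, {g, h}, {h, i}, {g, h, i}}.
int(A) = ⋃ {U ∈ τ : U ⊆ A}. Opens contained in A: ∅.
Taking the union of these: int(A) = ∅.
cl(A) = ⋂ {C closed : A ⊆ C}. Closed sets containing A: {h}, {g, h}, {h, i}, {g, h, i}.
Intersecting these: cl(A) = {h}.
∂A = cl(A) ∖ int(A) = {h} ∖ ∅ = {h}.


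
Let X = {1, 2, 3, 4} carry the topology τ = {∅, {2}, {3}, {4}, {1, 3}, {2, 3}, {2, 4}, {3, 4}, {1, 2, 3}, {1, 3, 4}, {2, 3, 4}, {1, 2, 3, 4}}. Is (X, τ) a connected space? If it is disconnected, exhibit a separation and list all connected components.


(X, τ) is disconnected; components = [{2}, {4}, {1, 3}].

Find clopen sets (U ∈ τ with X ∖ U ∈ τ):
  U = ∅, X ∖ U = {1, 2, 3, 4} — both open, so U is clopen.
  U = {2}, X ∖ U = {1, 3, 4} — both open, so U is clopen.
  U = {4}, X ∖ U = {1, 2, 3} — both open, so U is clopen.
  U = {1, 3}, X ∖ U = {2, 4} — both open, so U is clopen.
  U = {2, 4}, X ∖ U = {1, 3} — both open, so U is clopen.
  U = {1, 2, 3}, X ∖ U = {4} — both open, so U is clopen.
  U = {1, 3, 4}, X ∖ U = {2} — both open, so U is clopen.
  U = {1, 2, 3, 4}, X ∖ U = ∅ — both open, so U is clopen.
Nontrivial clopen(s) exist: e.g. {2}. So (X, τ) is disconnected.
Compute connected components by grouping points that agree on all clopens:
  component: {2}
  component: {4}
  component: {1, 3}


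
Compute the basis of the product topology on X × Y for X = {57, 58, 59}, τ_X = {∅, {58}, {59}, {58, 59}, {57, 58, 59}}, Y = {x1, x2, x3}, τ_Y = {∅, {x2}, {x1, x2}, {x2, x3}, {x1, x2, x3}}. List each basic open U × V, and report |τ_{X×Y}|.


Basis B = {∅ × ∅, {58} × {x2}, {59} × {x2}, {58} × {x1, x2}, {58} × {x2, x3}, {58, 59} × {x2}, {59} × {x1, x2}, {59} × {x2, x3}, {57, 58, 59} × {x2}, {58} × {x1, x2, x3}, {59} × {x1, x2, x3}, {58, 59} × {x1, x2}, {58, 59} × {x2, x3}, {57, 58, 59} × {x1, x2}, {57, 58, 59} × {x2, x3}, {58, 59} × {x1, x2, x3}, {57, 58, 59} × {x1, x2, x3}}; |τ_{X×Y}| = 50.

Enumerate products U × V with U ∈ τ_X, V ∈ τ_Y (deduplicated):
  ∅ × ∅ = {} (∅)
  {58} × {x2} = {(58,x2)}
  {59} × {x2} = {(59,x2)}
  {58} × {x1, x2} = {(58,x1), (58,x2)}
  {58} × {x2, x3} = {(58,x2), (58,x3)}
  {58, 59} × {x2} = {(58,x2), (59,x2)}
  {59} × {x1, x2} = {(59,x1), (59,x2)}
  {59} × {x2, x3} = {(59,x2), (59,x3)}
  {57, 58, 59} × {x2} = {(57,x2), (58,x2), (59,x2)}
  {58} × {x1, x2, x3} = {(58,x1), (58,x2), (58,x3)}
  {59} × {x1, x2, x3} = {(59,x1), (59,x2), (59,x3)}
  {58, 59} × {x1, x2} = {(58,x1), (58,x2), (59,x1), (59,x2)}
  {58, 59} × {x2, x3} = {(58,x2), (58,x3), (59,x2), (59,x3)}
  {57, 58, 59} × {x1, x2} = {(57,x1), (57,x2), (58,x1), (58,x2), (59,x1), (59,x2)}
  {57, 58, 59} × {x2, x3} = {(57,x2), (57,x3), (58,x2), (58,x3), (59,x2), (59,x3)}
  {58, 59} × {x1, x2, x3} = {(58,x1), (58,x2), (58,x3), (59,x1), (59,x2), (59,x3)}
  {57, 58, 59} × {x1, x2, x3} = {(57,x1), (57,x2), (57,x3), (58,x1), (58,x2), (58,x3), (59,x1), (59,x2), (59,x3)}
These 17 distinct sets form the basis B.
Close under arbitrary unions to get τ_{X×Y}; counting gives |τ_{X×Y}| = 50.
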